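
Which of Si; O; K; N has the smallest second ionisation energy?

Si

IE_2 is the cost of taking one more electron from the +1 cation: Si⁺ still has 3 valence electrons; O⁺ still has 5 valence electrons; K⁺ is the bare [Ar] core; N⁺ still has 4 valence electrons.
Usually core removal costs more than valence removal, but here the competition is close: a tightly held n=2 valence electron can cost more to remove than an n=3 core electron, so the actual values have to decide it.
Valence configurations: Si⁺ [Ne]3s²3p¹, O⁺ [He]2s²2p³, N⁺ [He]2s²2p².
Tabulated IE_2 (kJ/mol): Si 1577, O 3388, K 3052, N 2856.
Overall IE_2 order: Si < N < K < O.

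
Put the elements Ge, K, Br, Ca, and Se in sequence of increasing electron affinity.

Ca < K < Ge < Se < Br

K is in period 4, group 1; Ca is in period 4, group 2; Ge is in period 4, group 14; Se is in period 4, group 16; Br is in period 4, group 17.
Atoms with high Z_eff and room in the valence shell (especially the halogens) have the most exothermic electron affinities.
All lie in period 4; the across-period trend (electron affinity increases left to right) applies, with the exception below.
Note the exception: K has a higher electron affinity than Ca, contrary to the simple trend — adding an electron to Ca (ns²) has to open a new, higher-energy np subshell, which is unfavourable.
Tabulated electron affinity (kJ/mol): K 48, Ca 2, Ge 119, Se 195, Br 325.
So from lowest to highest: Ca < K < Ge < Se < Br.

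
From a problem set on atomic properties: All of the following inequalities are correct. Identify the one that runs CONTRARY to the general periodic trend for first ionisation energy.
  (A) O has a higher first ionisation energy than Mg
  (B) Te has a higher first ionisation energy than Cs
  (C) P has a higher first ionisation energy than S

The general trend: first ionisation energy increases across a period and decreases down a group.
(A) O (period 2, group 16) vs Mg (period 3, group 2): the stated order agrees with the simple trend.
(B) Te (period 5, group 16) vs Cs (period 6, group 1): the stated order agrees with the simple trend.
(C) P (period 3, group 15) vs S (period 3, group 16): the stated order contradicts the simple trend.
The exception is (C): S (3p⁴) ionizes more easily than half-filled P (3p³) because the paired 3p electron in S is pushed out by e⁻–e⁻ repulsion.

(C)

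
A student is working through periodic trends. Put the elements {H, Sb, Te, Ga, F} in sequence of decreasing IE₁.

H is in period 1, group 1; F is in period 2, group 17; Ga is in period 4, group 13; Sb is in period 5, group 15; Te is in period 5, group 16.
IE₁ increases left→right with effective nuclear charge and decreases top→bottom as the valence shell moves farther out.
Here both period and group differ, so the two effects have to be weighed against each other.
Sb > Ga: the two effects oppose for this pair; the across-period effect wins (831 vs 579 kJ/mol).
Te > Sb: both are in period 5; the period trend gives Te the larger value.
H > Te: the two effects oppose for this pair; the down-group effect wins (1312 vs 869 kJ/mol).
F > H: the two effects oppose for this pair; the across-period effect wins (1681 vs 1312 kJ/mol).
Tabulated first ionization energy (kJ/mol): H 1312, F 1681, Ga 579, Sb 831, Te 869.
So from highest to lowest: F > H > Te > Sb > Ga.

F > H > Te > Sb > Ga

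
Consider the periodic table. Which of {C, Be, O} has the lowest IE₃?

C

The third ionization energy removes an electron from the +2 ion. For each element: C²⁺ still has 2 valence electrons; Be²⁺ is the bare [He] core; O²⁺ still has 4 valence electrons.
Breaking into a closed-shell core is much more expensive than removing a leftover valence electron — Be has the largest IE_3 here.
Valence configurations: C²⁺ [He]2s², O²⁺ [He]2s²2p².
The numbers (kJ/mol): C 4620, Be 14849, O 5300.
Putting it together, IE_3: C < O < Be.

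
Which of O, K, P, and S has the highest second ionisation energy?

O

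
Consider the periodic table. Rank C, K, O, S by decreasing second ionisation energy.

O > K > C > S

The second ionization energy removes an electron from the +1 ion. For each element: C⁺ still has 3 valence electrons; K⁺ is the bare [Ar] core; O⁺ still has 5 valence electrons; S⁺ still has 5 valence electrons.
Usually core removal costs more than valence removal, but here the competition is close: a tightly held n=2 valence electron can cost more to remove than an n=3 core electron, so the actual values have to decide it.
Valence configurations: C⁺ [He]2s²2p¹, O⁺ [He]2s²2p³, S⁺ [Ne]3s²3p³.
The numbers (kJ/mol): C 2353, K 3052, O 3388, S 2252.
Putting it together, IE_2: S < C < K < O.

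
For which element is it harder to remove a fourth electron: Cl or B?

B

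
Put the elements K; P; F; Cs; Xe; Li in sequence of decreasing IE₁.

F, Xe, P, Li, K, Cs

Li is in period 2, group 1; F is in period 2, group 17; P is in period 3, group 15; K is in period 4, group 1; Xe is in period 5, group 18; Cs is in period 6, group 1.
Across a period the outer electron is held more tightly (higher IE₁); down a group it sits in a higher shell, more shielded, and comes off more easily.
Neither a single period nor a single group — weigh both effects.
K > Cs: K sits above Cs in group 1, so the down-group effect alone puts K higher.
Li > K: Li sits above K in group 1, so the down-group effect alone puts Li higher.
P > Li: the two effects oppose for this pair; the across-period effect wins (1012 vs 520 kJ/mol).
Xe > P: the two effects oppose for this pair; the across-period effect wins (1170 vs 1012 kJ/mol).
F > Xe: the two effects oppose for this pair; the down-group effect wins (1681 vs 1170 kJ/mol).
For reference (kJ/mol): Li 520, F 1681, P 1012, K 419, Xe 1170, Cs 376.
So from highest to lowest: F > Xe > P > Li > K > Cs.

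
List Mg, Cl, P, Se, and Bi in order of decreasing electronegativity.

Cl, Se, P, Bi, Mg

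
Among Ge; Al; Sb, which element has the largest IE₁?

Sb

Al is in period 3, group 13; Ge is in period 4, group 14; Sb is in period 5, group 15.
Across a period the outer electron is held more tightly (higher IE₁); down a group it sits in a higher shell, more shielded, and comes off more easily.
A diagonal step moves right (one effect) and down (the opposite effect) at once.
Ge > Al: the two effects oppose for this pair; the across-period effect wins (762 vs 578 kJ/mol).
Sb > Ge: period and group pull opposite ways; the across-period shift dominates (831 vs 762 kJ/mol).
Tabulated first ionization energy (kJ/mol): Al 578, Ge 762, Sb 831.
The largest IE₁ among these belongs to Sb.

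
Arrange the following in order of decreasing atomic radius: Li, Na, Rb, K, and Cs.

Cs > Rb > K > Na > Li

Across a period the added protons contract the valence shell; down a group each new principal shell makes the atom larger.
All are in group 1, so atomic radius increases down the group.
So from largest to smallest: Cs > Rb > K > Na > Li.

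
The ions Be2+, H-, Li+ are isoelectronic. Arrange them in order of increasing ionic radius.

Be2+, Li+, H-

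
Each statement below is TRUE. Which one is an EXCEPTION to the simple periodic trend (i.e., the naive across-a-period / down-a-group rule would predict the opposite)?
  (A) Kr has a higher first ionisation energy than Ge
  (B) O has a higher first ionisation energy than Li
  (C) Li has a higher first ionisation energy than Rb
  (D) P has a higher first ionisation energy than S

(D)

The general trend: first ionisation energy increases across a period and decreases down a group.
(A) Kr (period 4, group 18) vs Ge (period 4, group 14): the stated order agrees with the simple trend.
(B) O (period 2, group 16) vs Li (period 2, group 1): the stated order agrees with the simple trend.
(C) Li (period 2, group 1) vs Rb (period 5, group 1): the stated order agrees with the simple trend.
(D) P (period 3, group 15) vs S (period 3, group 16): the stated order contradicts the simple trend.
The exception is (D): S (3p⁴) ionizes more easily than half-filled P (3p³) because the paired 3p electron in S is pushed out by e⁻–e⁻ repulsion.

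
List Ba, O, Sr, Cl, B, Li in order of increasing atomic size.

O < B < Cl < Li < Sr < Ba

Across a period the added protons contract the valence shell; down a group each new principal shell makes the atom larger.
Neither a single period nor a single group — weigh both effects.
B > O: both are in period 2; the period trend gives B the larger value.
Cl > B: period and group pull opposite ways; the down-group shift dominates (99 vs 85 pm).
Li > Cl: period and group pull opposite ways; the across-period shift dominates (133 vs 99 pm).
Sr > Li: period and group pull opposite ways; the down-group shift dominates (185 vs 133 pm).
Ba > Sr: Ba sits below Sr in group 2, so the down-group effect alone puts Ba larger.
For reference (pm): Li 133, B 85, O 63, Cl 99, Sr 185, Ba 196.
So from smallest to largest: O < B < Cl < Li < Sr < Ba.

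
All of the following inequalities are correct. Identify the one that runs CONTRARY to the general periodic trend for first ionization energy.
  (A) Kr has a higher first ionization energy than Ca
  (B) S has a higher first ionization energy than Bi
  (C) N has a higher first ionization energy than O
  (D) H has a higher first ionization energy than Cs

(C)

The general trend: first ionization energy increases across a period and decreases down a group.
(A) Kr (period 4, group 18) vs Ca (period 4, group 2): the stated order agrees with the simple trend.
(B) S (period 3, group 16) vs Bi (period 6, group 15): the stated order agrees with the simple trend.
(C) N (period 2, group 15) vs O (period 2, group 16): the stated order contradicts the simple trend.
(D) H (period 1, group 1) vs Cs (period 6, group 1): the stated order agrees with the simple trend.
The exception is (C): pairing an electron in O's 2p⁴ costs repulsion energy, so O ionizes more easily than half-filled N (2p³).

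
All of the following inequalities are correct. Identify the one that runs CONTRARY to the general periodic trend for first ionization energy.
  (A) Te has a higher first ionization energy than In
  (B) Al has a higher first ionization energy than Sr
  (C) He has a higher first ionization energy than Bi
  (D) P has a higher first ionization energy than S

(D)

The general trend: first ionization energy increases across a period and decreases down a group.
(A) Te (period 5, group 16) vs In (period 5, group 13): the stated order agrees with the simple trend.
(B) Al (period 3, group 13) vs Sr (period 5, group 2): the stated order agrees with the simple trend.
(C) He (period 1, group 18) vs Bi (period 6, group 15): the stated order agrees with the simple trend.
(D) P (period 3, group 15) vs S (period 3, group 16): the stated order contradicts the simple trend.
The exception is (D): S (3p⁴) ionizes more easily than half-filled P (3p³) because the paired 3p electron in S is pushed out by e⁻–e⁻ repulsion.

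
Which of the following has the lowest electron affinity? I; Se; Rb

Se is in period 4, group 16; Rb is in period 5, group 1; I is in period 5, group 17.
EA tends to increase across a period and decrease down a group, though the pattern is less regular than for IE or radius.
These span different periods and groups, so the two trends combine.
Se > Rb: both effects reinforce here, so Se is clearly the higher of the two.
I > Se: the two effects oppose for this pair; the across-period effect wins (295 vs 195 kJ/mol).
Tabulated electron affinity (kJ/mol): Se 195, Rb 47, I 295.
The lowest electron affinity among these belongs to Rb.

Rb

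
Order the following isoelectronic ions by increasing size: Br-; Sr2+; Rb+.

Sr2+ < Rb+ < Br-

All of these have 36 electrons, so size is governed by nuclear charge alone: the more protons, the stronger the pull on the same electron cloud, and the smaller the ion.
Nuclear charges: Sr2+ (Z=38), Rb+ (Z=37), Br- (Z=35).
Smallest to largest: Sr2+ < Rb+ < Br-.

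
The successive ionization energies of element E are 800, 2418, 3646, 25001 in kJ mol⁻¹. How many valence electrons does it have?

Look for the largest jump between consecutive ionization energies: IE4/IE3 ≈ 6.9, far larger than any earlier ratio.
That jump marks the point where a core electron is being removed. So the atom has 3 valence electrons.

3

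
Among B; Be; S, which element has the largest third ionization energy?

Be

The third ionization energy removes an electron from the +2 ion. For each element: B²⁺ still has 1 valence electron; Be²⁺ is the bare [He] core; S²⁺ still has 4 valence electrons.
Pulling an electron out of a noble-gas core costs far more than removing a remaining valence electron, so Be sits at the high end of IE_3.
Valence configurations: B²⁺ [He]2s¹, S²⁺ [Ne]3s²3p².
The numbers (kJ/mol): B 3660, Be 14849, S 3357.
Hence IE_3: S < B < Be.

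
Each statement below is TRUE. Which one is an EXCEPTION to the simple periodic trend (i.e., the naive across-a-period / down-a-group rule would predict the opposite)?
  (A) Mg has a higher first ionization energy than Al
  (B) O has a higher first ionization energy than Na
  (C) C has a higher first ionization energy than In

The general trend: first ionization energy increases across a period and decreases down a group.
(A) Mg (period 3, group 2) vs Al (period 3, group 13): the stated order contradicts the simple trend.
(B) O (period 2, group 16) vs Na (period 3, group 1): the stated order agrees with the simple trend.
(C) C (period 2, group 14) vs In (period 5, group 13): the stated order agrees with the simple trend.
The exception is (A): Al's single 3p electron is easier to remove than one from Mg's filled 3s².

(A)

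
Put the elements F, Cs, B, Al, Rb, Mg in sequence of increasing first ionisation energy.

Cs < Rb < Al < Mg < B < F

First ionization energy rises across a period (greater Z_eff holds electrons more tightly) and falls down a group (valence electrons are farther from the nucleus).
These span different periods and groups, so the two trends combine.
Rb > Cs: they share group 1; the group trend gives Rb the larger value.
Al > Rb: relative to Rb, both the across-period and down-group shifts push Al's first ionization energy up.
Mg > Al: this pair runs against the simple trend — see the exception note.
B > Mg: relative to Mg, both the across-period and down-group shifts push B's first ionization energy up.
F > B: both are in period 2; the period trend gives F the larger value.
Note the exception: Mg has a higher first ionization energy than Al, contrary to the simple trend — Al's single 3p electron is easier to remove than one from Mg's filled 3s².
Tabulated first ionization energy (kJ/mol): B 801, F 1681, Mg 738, Al 578, Rb 403, Cs 376.
So from lowest to highest: Cs < Rb < Al < Mg < B < F.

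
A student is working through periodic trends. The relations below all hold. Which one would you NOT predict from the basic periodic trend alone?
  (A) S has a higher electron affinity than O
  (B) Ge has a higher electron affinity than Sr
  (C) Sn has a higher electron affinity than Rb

(A)

The general trend: electron affinity increases across a period and decreases down a group.
(A) S (period 3, group 16) vs O (period 2, group 16): the stated order contradicts the simple trend.
(B) Ge (period 4, group 14) vs Sr (period 5, group 2): the stated order agrees with the simple trend.
(C) Sn (period 5, group 14) vs Rb (period 5, group 1): the stated order agrees with the simple trend.
The exception is (A): the compact 2p subshell of O repels the added electron more than S's larger 3p does.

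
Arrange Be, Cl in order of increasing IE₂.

The second ionization energy removes an electron from the +1 ion. For each element: Be⁺ still has 1 valence electron; Cl⁺ still has 6 valence electrons.
All are still removing valence electrons, so compare the +1 ions as you would atoms: IE_2 generally rises across a period (higher Z_eff) and falls down a group (larger shell), subject to the usual subshell exceptions.
Valence configurations: Be⁺ [He]2s¹, Cl⁺ [Ne]3s²3p⁴.
Tabulated IE_2 (kJ/mol): Be 1757, Cl 2298.
Overall IE_2 order: Be < Cl.

Be < Cl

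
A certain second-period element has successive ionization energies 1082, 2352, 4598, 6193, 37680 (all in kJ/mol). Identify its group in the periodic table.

Group 14

Look for the largest jump between consecutive ionization energies: IE5/IE4 ≈ 6.1, far larger than any earlier ratio.
That jump marks the point where a core electron is being removed. So the atom has 4 valence electrons.
A main-group element with 4 valence electrons is in group 14.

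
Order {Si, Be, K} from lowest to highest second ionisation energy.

IE_2 is the cost of taking one more electron from the +1 cation: Si⁺ still has 3 valence electrons; Be⁺ still has 1 valence electron; K⁺ is the bare [Ar] core.
Pulling an electron out of a noble-gas core costs far more than removing a remaining valence electron, so K sits at the high end of IE_2.
Valence configurations: Si⁺ [Ne]3s²3p¹, Be⁺ [He]2s¹.
Approximate IE_2 values (kJ/mol): Si 1577, Be 1757, K 3052.
Hence IE_2: Si < Be < K.

Si, Be, K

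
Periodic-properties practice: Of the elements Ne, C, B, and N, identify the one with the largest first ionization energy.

B is in period 2, group 13; C is in period 2, group 14; N is in period 2, group 15; Ne is in period 2, group 18.
IE₁ increases left→right with effective nuclear charge and decreases top→bottom as the valence shell moves farther out.
All lie in period 2, so first ionization energy increases left to right.
The largest first ionization energy among these belongs to Ne.

Ne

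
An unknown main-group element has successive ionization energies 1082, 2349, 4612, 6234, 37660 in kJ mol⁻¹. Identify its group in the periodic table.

Group 14

Look for the largest jump between consecutive ionization energies: IE5/IE4 ≈ 6.0, far larger than any earlier ratio.
That jump marks the point where a core electron is being removed. So the atom has 4 valence electrons.
A main-group element with 4 valence electrons is in group 14.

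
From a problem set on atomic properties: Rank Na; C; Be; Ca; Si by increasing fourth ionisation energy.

Si, C, Ca, Na, Be

The fourth ionization energy removes an electron from the +3 ion. For each element: Na³⁺ is already 2 electrons into the core; C³⁺ still has 1 valence electron; Be³⁺ is already 1 electron into the core; Ca³⁺ is already 1 electron into the core; Si³⁺ still has 1 valence electron.
Core electrons are held far more tightly than valence electrons, so Ca, Na and Be top the IE_4 order.
Valence configurations: C³⁺ [He]2s¹, Si³⁺ [Ne]3s¹.
The numbers (kJ/mol): Na 9543, C 6223, Be 21007, Ca 6491, Si 4356.
Putting it together, IE_4: Si < C < Ca < Na < Be.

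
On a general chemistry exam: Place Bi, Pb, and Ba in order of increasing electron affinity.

Ba is in period 6, group 2; Pb is in period 6, group 14; Bi is in period 6, group 15.
Atoms with high Z_eff and room in the valence shell (especially the halogens) have the most exothermic electron affinities.
All lie in period 6, so electron affinity increases left to right.
So from lowest to highest: Ba < Pb < Bi.

Ba < Pb < Bi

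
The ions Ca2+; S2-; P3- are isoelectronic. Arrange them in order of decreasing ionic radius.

P3- > S2- > Ca2+

All of these have 18 electrons, so size is governed by nuclear charge alone: the more protons, the stronger the pull on the same electron cloud, and the smaller the ion.
Nuclear charges: Ca2+ (Z=20), S2- (Z=16), P3- (Z=15).
Largest to smallest: P3- > S2- > Ca2+.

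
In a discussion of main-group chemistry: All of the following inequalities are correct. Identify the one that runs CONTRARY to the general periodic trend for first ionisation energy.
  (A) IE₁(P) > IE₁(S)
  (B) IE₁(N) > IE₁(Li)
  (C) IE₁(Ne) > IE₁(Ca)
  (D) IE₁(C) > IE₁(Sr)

(A)

The general trend: first ionisation energy increases across a period and decreases down a group.
(A) P (period 3, group 15) vs S (period 3, group 16): the stated order contradicts the simple trend.
(B) N (period 2, group 15) vs Li (period 2, group 1): the stated order agrees with the simple trend.
(C) Ne (period 2, group 18) vs Ca (period 4, group 2): the stated order agrees with the simple trend.
(D) C (period 2, group 14) vs Sr (period 5, group 2): the stated order agrees with the simple trend.
The exception is (A): S (3p⁴) ionizes more easily than half-filled P (3p³) because the paired 3p electron in S is pushed out by e⁻–e⁻ repulsion.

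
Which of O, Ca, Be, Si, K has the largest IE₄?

Be

The fourth ionization energy removes an electron from the +3 ion. For each element: O³⁺ still has 3 valence electrons; Ca³⁺ is already 1 electron into the core; Be³⁺ is already 1 electron into the core; Si³⁺ still has 1 valence electron; K³⁺ is already 2 electrons into the core.
Usually core removal costs more than valence removal, but here the competition is close: a tightly held n=2 valence electron can cost more to remove than an n=3 core electron, so the actual values have to decide it.
Valence configurations: O³⁺ [He]2s²2p¹, Si³⁺ [Ne]3s¹.
The numbers (kJ/mol): O 7469, Ca 6491, Be 21007, Si 4356, K 5877.
Hence IE_4: Si < K < Ca < O < Be.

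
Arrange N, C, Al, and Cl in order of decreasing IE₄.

Al > N > C > Cl

IE_4 is the cost of taking one more electron from the +3 cation: N³⁺ still has 2 valence electrons; C³⁺ still has 1 valence electron; Al³⁺ is the bare [Ne] core; Cl³⁺ still has 4 valence electrons.
Core electrons are held far more tightly than valence electrons, so Al tops the IE_4 order.
Valence configurations: N³⁺ [He]2s², C³⁺ [He]2s¹, Cl³⁺ [Ne]3s²3p².
The numbers (kJ/mol): N 7475, C 6223, Al 11577, Cl 5159.
Overall IE_4 order: Cl < C < N < Al.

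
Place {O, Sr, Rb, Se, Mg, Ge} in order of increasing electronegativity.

EN rises left→right (higher Z_eff, smaller atoms) and falls top→bottom (larger, more shielded atoms).
Neither a single period nor a single group — weigh both effects.
Sr > Rb: both are in period 5; the period trend gives Sr the larger value.
Mg > Sr: Mg sits above Sr in group 2, so the down-group effect alone puts Mg higher.
Ge > Mg: period and group pull opposite ways; the across-period shift dominates (2.01 vs 1.31).
Se > Ge: Se lies to the right of Ge in period 4, so the across-period effect alone puts Se higher.
O > Se: they share group 16; the group trend gives O the larger value.
Approximate values (Pauling): O 3.44, Mg 1.31, Ge 2.01, Se 2.55, Rb 0.82, Sr 0.95.
So from lowest to highest: Rb < Sr < Mg < Ge < Se < O.

Rb < Sr < Mg < Ge < Se < O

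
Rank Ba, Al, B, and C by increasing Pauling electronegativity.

Ba, Al, B, C

Atoms toward the upper right of the periodic table pull bonding electrons most strongly.
Here both period and group differ, so the two effects have to be weighed against each other.
Al > Ba: both effects reinforce here, so Al is clearly the higher of the two.
B > Al: they share group 13; the group trend gives B the larger value.
C > B: C lies to the right of B in period 2, so the across-period effect alone puts C higher.
For reference (Pauling): B 2.04, C 2.55, Al 1.61, Ba 0.89.
So from lowest to highest: Ba < Al < B < C.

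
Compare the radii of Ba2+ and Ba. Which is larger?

Forming Ba2+ removes 2 electrons from Ba. Fewer electrons for the same nuclear charge means less shielding and a higher Z_eff on the remaining electrons, and for main-group metals the entire outer shell is lost.
A cation is smaller than its parent atom: Ba2+ < Ba.

Ba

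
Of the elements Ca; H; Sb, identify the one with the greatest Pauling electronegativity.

H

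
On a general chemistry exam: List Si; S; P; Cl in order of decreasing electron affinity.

Cl > S > Si > P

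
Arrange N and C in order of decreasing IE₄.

N > C

IE_4 is the cost of taking one more electron from the +3 cation: N³⁺ still has 2 valence electrons; C³⁺ still has 1 valence electron.
All are still removing valence electrons, so compare the +3 ions as you would atoms: IE_4 generally rises across a period (higher Z_eff) and falls down a group (larger shell), subject to the usual subshell exceptions.
Valence configurations: N³⁺ [He]2s², C³⁺ [He]2s¹.
The numbers (kJ/mol): N 7475, C 6223.
Overall IE_4 order: C < N.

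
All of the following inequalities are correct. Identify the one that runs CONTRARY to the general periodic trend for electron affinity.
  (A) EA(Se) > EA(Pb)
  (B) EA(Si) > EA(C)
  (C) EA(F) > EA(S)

(B)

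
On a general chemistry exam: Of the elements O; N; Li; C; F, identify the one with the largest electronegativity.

Li is in period 2, group 1; C is in period 2, group 14; N is in period 2, group 15; O is in period 2, group 16; F is in period 2, group 17.
Smaller atoms with higher effective nuclear charge are more electronegative.
All lie in period 2, so electronegativity increases left to right.
The largest electronegativity among these belongs to F.

F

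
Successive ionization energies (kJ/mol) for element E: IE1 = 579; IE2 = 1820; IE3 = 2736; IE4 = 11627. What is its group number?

Look for the largest jump between consecutive ionization energies: IE4/IE3 ≈ 4.2, far larger than any earlier ratio.
That jump marks the point where a core electron is being removed. So the atom has 3 valence electrons.
A main-group element with 3 valence electrons is in group 13.

Group 13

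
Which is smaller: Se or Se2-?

Se

Forming Se2- adds 2 electrons to Se. More electron–electron repulsion in the same shell, with unchanged nuclear charge, lets the cloud expand.
An anion is larger than its parent atom: Se2- > Se.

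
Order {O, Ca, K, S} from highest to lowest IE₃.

O > Ca > K > S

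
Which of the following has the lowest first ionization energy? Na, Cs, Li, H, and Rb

Cs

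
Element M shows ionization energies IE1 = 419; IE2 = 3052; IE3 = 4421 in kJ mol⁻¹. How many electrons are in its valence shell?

1

Look for the largest jump between consecutive ionization energies: IE2/IE1 ≈ 7.3, far larger than any earlier ratio.
That jump marks the point where a core electron is being removed. So the atom has 1 valence electron.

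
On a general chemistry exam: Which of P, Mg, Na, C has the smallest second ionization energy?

After 1 electron has been removed, what remains? P⁺ still has 4 valence electrons; Mg⁺ still has 1 valence electron; Na⁺ is the bare [Ne] core; C⁺ still has 3 valence electrons.
Breaking into a closed-shell core is much more expensive than removing a leftover valence electron — Na has the largest IE_2 here.
Valence configurations: P⁺ [Ne]3s²3p², Mg⁺ [Ne]3s¹, C⁺ [He]2s²2p¹.
The numbers (kJ/mol): P 1907, Mg 1451, Na 4562, C 2353.
So the second ionization energies run Mg < P < C < Na.

Mg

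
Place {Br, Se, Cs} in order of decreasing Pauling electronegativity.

Se is in period 4, group 16; Br is in period 4, group 17; Cs is in period 6, group 1.
Atoms toward the upper right of the periodic table pull bonding electrons most strongly.
These span different periods and groups, so the two trends combine.
Se > Cs: both effects reinforce here, so Se is clearly the higher of the two.
Br > Se: Br lies to the right of Se in period 4, so the across-period effect alone puts Br higher.
Approximate values (Pauling): Se 2.55, Br 2.96, Cs 0.79.
So from highest to lowest: Br > Se > Cs.

Br, Se, Cs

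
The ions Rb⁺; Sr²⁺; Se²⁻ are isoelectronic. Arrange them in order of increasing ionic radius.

Sr²⁺ < Rb⁺ < Se²⁻

All of these have 36 electrons, so size is governed by nuclear charge alone: the more protons, the stronger the pull on the same electron cloud, and the smaller the ion.
Nuclear charges: Sr²⁺ (Z=38), Rb⁺ (Z=37), Se²⁻ (Z=34).
Smallest to largest: Sr²⁺ < Rb⁺ < Se²⁻.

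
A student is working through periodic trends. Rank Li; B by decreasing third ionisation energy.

Li > B

The third ionization energy removes an electron from the +2 ion. For each element: Li²⁺ is already 1 electron into the core; B²⁺ still has 1 valence electron.
Core electrons are held far more tightly than valence electrons, so Li tops the IE_3 order.
The numbers (kJ/mol): Li 11815, B 3660.
Putting it together, IE_3: B < Li.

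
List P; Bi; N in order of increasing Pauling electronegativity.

Bi < P < N

N is in period 2, group 15; P is in period 3, group 15; Bi is in period 6, group 15.
Atoms toward the upper right of the periodic table pull bonding electrons most strongly.
All are in group 15, so electronegativity increases up the group.
So from lowest to highest: Bi < P < N.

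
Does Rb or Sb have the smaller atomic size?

Sb

Rb is in period 5, group 1; Sb is in period 5, group 15.
Moving right in a period, electrons are added to the same shell under a stronger nuclear pull, so atoms get smaller; moving down, a new shell is opened and atoms get larger.
All lie in period 5, so atomic radius increases right to left.
So Sb has the smaller atomic size (Sb < Rb).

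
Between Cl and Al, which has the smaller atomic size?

Al is in period 3, group 13; Cl is in period 3, group 17.
Across a period the added protons contract the valence shell; down a group each new principal shell makes the atom larger.
All lie in period 3, so atomic radius increases right to left.
So Cl has the smaller atomic size (Cl < Al).

Cl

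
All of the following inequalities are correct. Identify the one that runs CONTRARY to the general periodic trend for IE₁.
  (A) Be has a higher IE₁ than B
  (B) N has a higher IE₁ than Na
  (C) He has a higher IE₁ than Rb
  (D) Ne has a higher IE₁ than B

(A)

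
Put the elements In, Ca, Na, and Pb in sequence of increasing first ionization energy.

Na < In < Ca < Pb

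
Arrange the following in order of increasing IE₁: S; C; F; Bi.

Bi, S, C, F

C is in period 2, group 14; F is in period 2, group 17; S is in period 3, group 16; Bi is in period 6, group 15.
First ionization energy rises across a period (greater Z_eff holds electrons more tightly) and falls down a group (valence electrons are farther from the nucleus).
Here both period and group differ, so the two effects have to be weighed against each other.
S > Bi: relative to Bi, both the across-period and down-group shifts push S's first ionization energy up.
C > S: the two effects oppose for this pair; the down-group effect wins (1086 vs 1000 kJ/mol).
F > C: both are in period 2; the period trend gives F the larger value.
For reference (kJ/mol): C 1086, F 1681, S 1000, Bi 703.
So from lowest to highest: Bi < S < C < F.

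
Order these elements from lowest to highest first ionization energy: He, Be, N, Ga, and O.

IE₁ increases left→right with effective nuclear charge and decreases top→bottom as the valence shell moves farther out.
Here both period and group differ, so the two effects have to be weighed against each other.
Be > Ga: period and group pull opposite ways; the down-group shift dominates (900 vs 579 kJ/mol).
O > Be: both are in period 2; the period trend gives O the larger value.
N > O: this pair runs against the simple trend — see the exception note.
He > N: both effects reinforce here, so He is clearly the higher of the two.
Note the exception: N has a higher first ionization energy than O, contrary to the simple trend — pairing an electron in O's 2p⁴ costs repulsion energy, so O ionizes more easily than half-filled N (2p³).
Tabulated first ionization energy (kJ/mol): He 2372, Be 900, N 1402, O 1314, Ga 579.
So from lowest to highest: Ga < Be < O < N < He.

Ga, Be, O, N, He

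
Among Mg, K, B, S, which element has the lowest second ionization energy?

Mg

After 1 electron has been removed, what remains? Mg⁺ still has 1 valence electron; K⁺ is the bare [Ar] core; B⁺ still has 2 valence electrons; S⁺ still has 5 valence electrons.
Breaking into a closed-shell core is much more expensive than removing a leftover valence electron — K has the largest IE_2 here.
Valence configurations: Mg⁺ [Ne]3s¹, B⁺ [He]2s², S⁺ [Ne]3s²3p³.
Tabulated IE_2 (kJ/mol): Mg 1451, K 3052, B 2427, S 2252.
Putting it together, IE_2: Mg < S < B < K.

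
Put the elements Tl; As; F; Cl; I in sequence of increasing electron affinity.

EA tends to increase across a period and decrease down a group, though the pattern is less regular than for IE or radius.
Neither a single period nor a single group — weigh both effects.
As > Tl: both effects reinforce here, so As is clearly the higher of the two.
I > As: the two effects oppose for this pair; the across-period effect wins (295 vs 78 kJ/mol).
F > I: they share group 17; the group trend gives F the larger value.
Cl > F: this pair runs against the simple trend — see the exception note.
Note the exception: Cl has a higher electron affinity than F, contrary to the simple trend — F's small 2p subshell makes the incoming electron feel strong e⁻–e⁻ repulsion, so Cl actually releases more energy on gaining an electron.
For reference (kJ/mol): F 328, Cl 349, As 78, I 295, Tl 19.
So from lowest to highest: Tl < As < I < F < Cl.

Tl, As, I, F, Cl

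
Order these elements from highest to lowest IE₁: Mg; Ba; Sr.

Mg > Sr > Ba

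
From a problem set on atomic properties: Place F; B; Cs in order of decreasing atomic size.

Cs > B > F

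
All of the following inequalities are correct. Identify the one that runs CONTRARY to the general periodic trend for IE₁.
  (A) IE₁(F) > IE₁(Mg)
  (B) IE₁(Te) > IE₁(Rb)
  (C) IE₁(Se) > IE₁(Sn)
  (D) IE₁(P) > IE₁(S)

(D)

The general trend: IE₁ increases across a period and decreases down a group.
(A) F (period 2, group 17) vs Mg (period 3, group 2): the stated order agrees with the simple trend.
(B) Te (period 5, group 16) vs Rb (period 5, group 1): the stated order agrees with the simple trend.
(C) Se (period 4, group 16) vs Sn (period 5, group 14): the stated order agrees with the simple trend.
(D) P (period 3, group 15) vs S (period 3, group 16): the stated order contradicts the simple trend.
The exception is (D): S (3p⁴) ionizes more easily than half-filled P (3p³) because the paired 3p electron in S is pushed out by e⁻–e⁻ repulsion.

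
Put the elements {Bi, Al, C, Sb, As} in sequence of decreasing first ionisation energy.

C is in period 2, group 14; Al is in period 3, group 13; As is in period 4, group 15; Sb is in period 5, group 15; Bi is in period 6, group 15.
Removing the outermost electron gets harder across a period and easier down a group.
These span different periods and groups, so the two trends combine.
Bi > Al: the two effects oppose for this pair; the across-period effect wins (703 vs 578 kJ/mol).
Sb > Bi: Sb sits above Bi in group 15, so the down-group effect alone puts Sb higher.
As > Sb: As sits above Sb in group 15, so the down-group effect alone puts As higher.
C > As: the two effects oppose for this pair; the down-group effect wins (1086 vs 947 kJ/mol).
Tabulated first ionization energy (kJ/mol): C 1086, Al 578, As 947, Sb 831, Bi 703.
So from highest to lowest: C > As > Sb > Bi > Al.

C > As > Sb > Bi > Al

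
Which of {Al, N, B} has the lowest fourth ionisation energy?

After 3 electrons have been removed, what remains? Al³⁺ is the bare [Ne] core; N³⁺ still has 2 valence electrons; B³⁺ is the bare [He] core.
Breaking into a closed-shell core is much more expensive than removing a leftover valence electron — Al and B have the largest IE_4 here.
The numbers (kJ/mol): Al 11577, N 7475, B 25026.
So the fourth ionization energies run N < Al < B.

N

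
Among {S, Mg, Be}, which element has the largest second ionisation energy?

S

IE_2 is the cost of taking one more electron from the +1 cation: S⁺ still has 5 valence electrons; Mg⁺ still has 1 valence electron; Be⁺ still has 1 valence electron.
All are still removing valence electrons, so compare the +1 ions as you would atoms: IE_2 generally rises across a period (higher Z_eff) and falls down a group (larger shell), subject to the usual subshell exceptions.
Valence configurations: S⁺ [Ne]3s²3p³, Mg⁺ [Ne]3s¹, Be⁺ [He]2s¹.
The numbers (kJ/mol): S 2252, Mg 1451, Be 1757.
Putting it together, IE_2: Mg < Be < S.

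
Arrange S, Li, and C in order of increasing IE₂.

S < C < Li

After 1 electron has been removed, what remains? S⁺ still has 5 valence electrons; Li⁺ is the bare [He] core; C⁺ still has 3 valence electrons.
Breaking into a closed-shell core is much more expensive than removing a leftover valence electron — Li has the largest IE_2 here.
Valence configurations: S⁺ [Ne]3s²3p³, C⁺ [He]2s²2p¹.
The numbers (kJ/mol): S 2252, Li 7298, C 2353.
Putting it together, IE_2: S < C < Li.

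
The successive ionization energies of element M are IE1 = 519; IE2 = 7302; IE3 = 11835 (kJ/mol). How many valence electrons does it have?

1

Look for the largest jump between consecutive ionization energies: IE2/IE1 ≈ 14.1, far larger than any earlier ratio.
That jump marks the point where a core electron is being removed. So the atom has 1 valence electron.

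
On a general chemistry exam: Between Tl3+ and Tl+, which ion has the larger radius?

Tl+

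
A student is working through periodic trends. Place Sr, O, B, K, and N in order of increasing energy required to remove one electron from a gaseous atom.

B is in period 2, group 13; N is in period 2, group 15; O is in period 2, group 16; K is in period 4, group 1; Sr is in period 5, group 2.
First ionization energy rises across a period (greater Z_eff holds electrons more tightly) and falls down a group (valence electrons are farther from the nucleus).
Here both period and group differ, so the two effects have to be weighed against each other.
Sr > K: the two effects oppose for this pair; the across-period effect wins (550 vs 419 kJ/mol).
B > Sr: both effects reinforce here, so B is clearly the higher of the two.
O > B: both are in period 2; the period trend gives O the larger value.
N > O: this pair runs against the simple trend — see the exception note.
Note the exception: N has a higher first ionization energy than O, contrary to the simple trend — pairing an electron in O's 2p⁴ costs repulsion energy, so O ionizes more easily than half-filled N (2p³).
Tabulated first ionization energy (kJ/mol): B 801, N 1402, O 1314, K 419, Sr 550.
So from lowest to highest: K < Sr < B < O < N.

K < Sr < B < O < N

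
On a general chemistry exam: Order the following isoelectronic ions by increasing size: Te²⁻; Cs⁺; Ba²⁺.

Ba²⁺, Cs⁺, Te²⁻

All of these have 54 electrons, so size is governed by nuclear charge alone: the more protons, the stronger the pull on the same electron cloud, and the smaller the ion.
Nuclear charges: Ba²⁺ (Z=56), Cs⁺ (Z=55), Te²⁻ (Z=52).
Smallest to largest: Ba²⁺ < Cs⁺ < Te²⁻.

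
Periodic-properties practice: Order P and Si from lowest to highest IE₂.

Si, P

After 1 electron has been removed, what remains? P⁺ still has 4 valence electrons; Si⁺ still has 3 valence electrons.
All are still removing valence electrons, so compare the +1 ions as you would atoms: IE_2 generally rises across a period (higher Z_eff) and falls down a group (larger shell), subject to the usual subshell exceptions.
Valence configurations: P⁺ [Ne]3s²3p², Si⁺ [Ne]3s²3p¹.
The numbers (kJ/mol): P 1907, Si 1577.
Overall IE_2 order: Si < P.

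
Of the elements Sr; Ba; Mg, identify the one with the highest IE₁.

Across a period the outer electron is held more tightly (higher IE₁); down a group it sits in a higher shell, more shielded, and comes off more easily.
All are in group 2, so first ionization energy increases up the group.
The highest IE₁ among these belongs to Mg.

Mg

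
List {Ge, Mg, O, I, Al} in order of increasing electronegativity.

O is in period 2, group 16; Mg is in period 3, group 2; Al is in period 3, group 13; Ge is in period 4, group 14; I is in period 5, group 17.
EN rises left→right (higher Z_eff, smaller atoms) and falls top→bottom (larger, more shielded atoms).
Here both period and group differ, so the two effects have to be weighed against each other.
Al > Mg: both are in period 3; the period trend gives Al the larger value.
Ge > Al: the two effects oppose for this pair; the across-period effect wins (2.01 vs 1.61).
I > Ge: the two effects oppose for this pair; the across-period effect wins (2.66 vs 2.01).
O > I: the two effects oppose for this pair; the down-group effect wins (3.44 vs 2.66).
Approximate values (Pauling): O 3.44, Mg 1.31, Al 1.61, Ge 2.01, I 2.66.
So from lowest to highest: Mg < Al < Ge < I < O.

Mg < Al < Ge < I < O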